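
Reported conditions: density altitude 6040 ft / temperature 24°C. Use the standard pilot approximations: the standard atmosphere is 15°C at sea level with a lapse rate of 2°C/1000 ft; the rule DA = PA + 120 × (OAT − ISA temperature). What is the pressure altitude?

4000 ft

DA = PA + 120 × (OAT − (15 − 2·PA/1000)) = PA + 120·OAT − 1800 + 0.24·PA = 1.24·PA + 120·OAT − 1800.
So 1.24·PA = 6040 − 120 × 24 + 1800 = 4960.
PA = 4960 / 1.24 = 4000 ft.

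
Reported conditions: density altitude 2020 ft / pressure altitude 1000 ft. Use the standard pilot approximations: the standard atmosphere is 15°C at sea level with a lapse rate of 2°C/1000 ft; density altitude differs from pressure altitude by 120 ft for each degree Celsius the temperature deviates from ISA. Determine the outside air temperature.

Density altitude − pressure altitude = 2020 − 1000 = +1020 ft.
At 120 ft/°C that is an ISA deviation of 1020/120 = +8.5°C.
ISA temperature at 1000 ft = 15 − 2 × (1000/1000) = 13°C.
OAT = ISA + deviation = 13 + (+8.5) = 21.5°C.

21.5°C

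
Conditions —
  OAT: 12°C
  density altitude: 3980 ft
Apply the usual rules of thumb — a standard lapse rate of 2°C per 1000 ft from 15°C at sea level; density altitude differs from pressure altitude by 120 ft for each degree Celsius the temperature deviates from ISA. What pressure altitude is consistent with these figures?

3500 ft

DA = PA + 120 × (OAT − (15 − 2·PA/1000)) = PA + 120·OAT − 1800 + 0.24·PA = 1.24·PA + 120·OAT − 1800.
So 1.24·PA = 3980 − 120 × 12 + 1800 = 4340.
PA = 4340 / 1.24 = 3500 ft.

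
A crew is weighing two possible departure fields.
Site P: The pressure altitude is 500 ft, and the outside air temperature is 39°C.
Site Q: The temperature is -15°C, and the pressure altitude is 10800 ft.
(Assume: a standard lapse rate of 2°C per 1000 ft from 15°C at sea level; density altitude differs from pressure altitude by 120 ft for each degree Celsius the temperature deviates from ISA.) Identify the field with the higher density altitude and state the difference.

Site Q by 6292 ft

Site P: ISA temp = 14°C, deviation +25°C, DA = 500 + 120 × 25 = 3500 ft.
Site Q: ISA temp = -6.6°C, deviation -8.4°C, DA = 10800 + 120 × (-8.4) = 9792 ft.
Site Q is higher by 9792 − 3500 = 6292 ft.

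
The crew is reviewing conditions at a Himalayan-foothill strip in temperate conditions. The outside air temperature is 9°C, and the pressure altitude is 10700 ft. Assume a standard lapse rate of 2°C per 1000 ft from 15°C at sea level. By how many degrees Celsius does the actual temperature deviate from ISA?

ISA+15.4°C

ISA temperature at 10700 ft = 15 − 2 × (10700/1000) = -6.4°C.
Deviation = OAT − ISA = 9 − (-6.4) = +15.4°C.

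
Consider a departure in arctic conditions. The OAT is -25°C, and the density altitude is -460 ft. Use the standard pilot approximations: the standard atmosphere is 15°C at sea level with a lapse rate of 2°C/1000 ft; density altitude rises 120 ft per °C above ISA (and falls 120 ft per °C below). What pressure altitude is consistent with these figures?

DA = PA + 120 × (OAT − (15 − 2·PA/1000)) = PA + 120·OAT − 1800 + 0.24·PA = 1.24·PA + 120·OAT − 1800.
So 1.24·PA = -460 − 120 × (-25) + 1800 = 4340.
PA = 4340 / 1.24 = 3500 ft.

3500 ft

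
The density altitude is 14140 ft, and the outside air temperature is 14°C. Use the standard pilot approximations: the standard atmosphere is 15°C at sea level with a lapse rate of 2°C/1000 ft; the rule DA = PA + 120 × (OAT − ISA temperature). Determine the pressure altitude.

DA = PA + 120 × (OAT − (15 − 2·PA/1000)) = PA + 120·OAT − 1800 + 0.24·PA = 1.24·PA + 120·OAT − 1800.
So 1.24·PA = 14140 − 120 × 14 + 1800 = 14260.
PA = 14260 / 1.24 = 11500 ft.

11500 ft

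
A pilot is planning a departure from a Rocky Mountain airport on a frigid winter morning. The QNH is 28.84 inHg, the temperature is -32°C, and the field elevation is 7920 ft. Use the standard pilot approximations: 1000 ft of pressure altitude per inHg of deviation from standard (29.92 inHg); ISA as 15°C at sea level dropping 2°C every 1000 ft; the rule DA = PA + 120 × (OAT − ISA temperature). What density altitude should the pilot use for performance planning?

5520 ft

Pressure altitude = 7920 + (29.92 − 28.84) × 1000 = 7920 + (+1080) = 9000 ft.
ISA temperature at 9000 ft = 15 − 2 × (9000/1000) = -3°C.
ISA deviation = -32 − (-3) = -29°C.
Density altitude = 9000 + 120 × (-29) = 5520 ft.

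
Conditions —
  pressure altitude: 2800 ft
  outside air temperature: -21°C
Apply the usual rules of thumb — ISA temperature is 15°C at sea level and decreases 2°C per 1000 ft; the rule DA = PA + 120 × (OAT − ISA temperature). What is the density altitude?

-848 ft

ISA temperature at 2800 ft = 15 − 2 × (2800/1000) = 9.4°C.
ISA deviation = -21 − 9.4 = -30.4°C.
Density altitude = 2800 + 120 × (-30.4) = 2800 + (-3648) = -848 ft.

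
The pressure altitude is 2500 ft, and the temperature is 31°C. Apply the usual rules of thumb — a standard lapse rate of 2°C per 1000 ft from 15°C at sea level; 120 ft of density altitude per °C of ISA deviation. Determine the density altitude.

ISA temperature at 2500 ft = 15 − 2 × (2500/1000) = 10°C.
ISA deviation = 31 − 10 = +21°C.
Density altitude = 2500 + 120 × (21) = 2500 + (+2520) = 5020 ft.

5020 ft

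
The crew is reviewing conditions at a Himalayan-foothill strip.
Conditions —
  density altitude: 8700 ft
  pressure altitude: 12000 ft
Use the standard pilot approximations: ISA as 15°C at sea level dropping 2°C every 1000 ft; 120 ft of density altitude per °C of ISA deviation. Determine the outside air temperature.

Density altitude − pressure altitude = 8700 − 12000 = -3300 ft.
At 120 ft/°C that is an ISA deviation of -3300/120 = -27.5°C.
ISA temperature at 12000 ft = 15 − 2 × (12000/1000) = -9°C.
OAT = ISA + deviation = -9 + (-27.5) = -36.5°C.

-36.5°C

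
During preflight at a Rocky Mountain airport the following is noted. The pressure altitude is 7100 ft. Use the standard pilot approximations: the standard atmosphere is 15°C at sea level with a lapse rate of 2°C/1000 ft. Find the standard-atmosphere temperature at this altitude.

0.8°C

ISA temperature = 15 − 2 × (7100/1000) = 15 − 14.2 = 0.8°C.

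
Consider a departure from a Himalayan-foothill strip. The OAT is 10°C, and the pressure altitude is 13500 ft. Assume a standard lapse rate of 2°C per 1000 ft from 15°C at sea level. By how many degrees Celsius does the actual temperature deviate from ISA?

ISA temperature at 13500 ft = 15 − 2 × (13500/1000) = -12°C.
Deviation = OAT − ISA = 10 − (-12) = +22°C.

ISA+22°C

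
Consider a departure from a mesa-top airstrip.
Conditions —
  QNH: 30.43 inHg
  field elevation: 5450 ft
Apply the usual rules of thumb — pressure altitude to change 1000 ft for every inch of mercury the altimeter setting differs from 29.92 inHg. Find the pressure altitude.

4940 ft

Pressure correction = (29.92 − 30.43) × 1000 = -510 ft.
Pressure altitude = 5450 + (-510) = 4940 ft.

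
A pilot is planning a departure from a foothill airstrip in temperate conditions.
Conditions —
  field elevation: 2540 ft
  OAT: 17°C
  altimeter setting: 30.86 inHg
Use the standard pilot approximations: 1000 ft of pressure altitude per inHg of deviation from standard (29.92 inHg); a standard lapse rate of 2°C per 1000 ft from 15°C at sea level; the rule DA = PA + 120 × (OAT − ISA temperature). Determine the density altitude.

Pressure altitude = 2540 + (29.92 − 30.86) × 1000 = 2540 + (-940) = 1600 ft.
ISA temperature at 1600 ft = 15 − 2 × (1600/1000) = 11.8°C.
ISA deviation = 17 − 11.8 = +5.2°C.
Density altitude = 1600 + 120 × (5.2) = 2224 ft.

2224 ft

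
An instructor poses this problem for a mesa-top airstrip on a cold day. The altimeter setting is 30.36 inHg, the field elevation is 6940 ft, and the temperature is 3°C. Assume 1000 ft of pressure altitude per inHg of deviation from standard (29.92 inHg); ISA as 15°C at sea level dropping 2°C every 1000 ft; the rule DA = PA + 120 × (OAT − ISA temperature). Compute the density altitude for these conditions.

6620 ft

Pressure altitude = 6940 + (29.92 − 30.36) × 1000 = 6940 + (-440) = 6500 ft.
ISA temperature at 6500 ft = 15 − 2 × (6500/1000) = 2°C.
ISA deviation = 3 − 2 = +1°C.
Density altitude = 6500 + 120 × (1) = 6620 ft.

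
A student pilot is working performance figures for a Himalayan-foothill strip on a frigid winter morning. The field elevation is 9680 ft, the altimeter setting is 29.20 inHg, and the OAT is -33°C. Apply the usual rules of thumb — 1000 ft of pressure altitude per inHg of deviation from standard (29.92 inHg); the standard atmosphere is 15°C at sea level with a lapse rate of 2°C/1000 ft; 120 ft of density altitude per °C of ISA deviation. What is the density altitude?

Pressure altitude = 9680 + (29.92 − 29.20) × 1000 = 9680 + (+720) = 10400 ft.
ISA temperature at 10400 ft = 15 − 2 × (10400/1000) = -5.8°C.
ISA deviation = -33 − (-5.8) = -27.2°C.
Density altitude = 10400 + 120 × (-27.2) = 7136 ft.

7136 ft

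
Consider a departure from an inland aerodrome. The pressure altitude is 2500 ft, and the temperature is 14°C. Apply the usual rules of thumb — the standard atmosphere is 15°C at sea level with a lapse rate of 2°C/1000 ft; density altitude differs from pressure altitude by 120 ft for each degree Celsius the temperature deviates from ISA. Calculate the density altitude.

ISA temperature at 2500 ft = 15 − 2 × (2500/1000) = 10°C.
ISA deviation = 14 − 10 = +4°C.
Density altitude = 2500 + 120 × (4) = 2500 + (+480) = 2980 ft.

2980 ft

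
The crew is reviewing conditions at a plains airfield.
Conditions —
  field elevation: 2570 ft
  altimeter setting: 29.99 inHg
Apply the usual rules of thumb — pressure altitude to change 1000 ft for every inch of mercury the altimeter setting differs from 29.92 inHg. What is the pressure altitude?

2500 ft

Pressure correction = (29.92 − 29.99) × 1000 = -70 ft.
Pressure altitude = 2570 + (-70) = 2500 ft.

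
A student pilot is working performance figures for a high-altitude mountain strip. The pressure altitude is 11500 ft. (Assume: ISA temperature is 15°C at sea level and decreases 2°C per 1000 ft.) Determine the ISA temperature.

ISA temperature = 15 − 2 × (11500/1000) = 15 − 23 = -8°C.

-8°C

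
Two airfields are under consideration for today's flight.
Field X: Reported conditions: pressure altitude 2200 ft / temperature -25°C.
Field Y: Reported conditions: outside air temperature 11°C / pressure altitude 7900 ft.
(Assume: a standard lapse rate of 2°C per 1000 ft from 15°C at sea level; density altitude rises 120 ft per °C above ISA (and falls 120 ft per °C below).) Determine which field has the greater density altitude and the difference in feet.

Field X: ISA temp = 10.6°C, deviation -35.6°C, DA = 2200 + 120 × (-35.6) = -2072 ft.
Field Y: ISA temp = -0.8°C, deviation +11.8°C, DA = 7900 + 120 × 11.8 = 9316 ft.
Field Y is higher by 9316 − (-2072) = 11388 ft.

Field Y by 11388 ft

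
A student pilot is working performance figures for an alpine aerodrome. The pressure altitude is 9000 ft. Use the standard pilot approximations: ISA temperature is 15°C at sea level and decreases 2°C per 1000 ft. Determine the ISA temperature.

ISA temperature = 15 − 2 × (9000/1000) = 15 − 18 = -3°C.

-3°C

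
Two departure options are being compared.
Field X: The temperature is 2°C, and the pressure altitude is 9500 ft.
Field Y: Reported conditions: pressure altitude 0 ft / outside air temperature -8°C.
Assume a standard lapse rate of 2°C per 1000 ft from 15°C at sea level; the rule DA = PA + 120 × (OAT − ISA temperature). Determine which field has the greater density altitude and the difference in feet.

Field X by 12980 ft

Field X: ISA temp = -4°C, deviation +6°C, DA = 9500 + 120 × 6 = 10220 ft.
Field Y: ISA temp = 15°C, deviation -23°C, DA = 0 + 120 × (-23) = -2760 ft.
Field X is higher by 10220 − (-2760) = 12980 ft.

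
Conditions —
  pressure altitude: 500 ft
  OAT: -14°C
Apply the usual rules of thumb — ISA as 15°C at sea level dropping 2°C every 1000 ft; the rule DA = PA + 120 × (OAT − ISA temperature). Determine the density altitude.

-2860 ft

ISA temperature at 500 ft = 15 − 2 × (500/1000) = 14°C.
ISA deviation = -14 − 14 = -28°C.
Density altitude = 500 + 120 × (-28) = 500 + (-3360) = -2860 ft.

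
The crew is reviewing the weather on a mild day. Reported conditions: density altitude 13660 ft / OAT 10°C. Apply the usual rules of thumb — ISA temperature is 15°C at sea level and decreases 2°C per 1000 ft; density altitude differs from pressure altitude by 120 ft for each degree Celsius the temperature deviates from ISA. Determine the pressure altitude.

DA = PA + 120 × (OAT − (15 − 2·PA/1000)) = PA + 120·OAT − 1800 + 0.24·PA = 1.24·PA + 120·OAT − 1800.
So 1.24·PA = 13660 − 120 × 10 + 1800 = 14260.
PA = 14260 / 1.24 = 11500 ft.

11500 ft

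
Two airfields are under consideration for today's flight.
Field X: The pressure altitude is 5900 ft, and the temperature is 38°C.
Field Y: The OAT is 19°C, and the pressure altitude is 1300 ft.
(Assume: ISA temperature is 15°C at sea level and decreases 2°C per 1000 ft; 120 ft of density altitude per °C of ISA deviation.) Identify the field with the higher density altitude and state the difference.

Field X by 7984 ft

Field X: ISA temp = 3.2°C, deviation +34.8°C, DA = 5900 + 120 × 34.8 = 10076 ft.
Field Y: ISA temp = 12.4°C, deviation +6.6°C, DA = 1300 + 120 × 6.6 = 2092 ft.
Field X is higher by 10076 − 2092 = 7984 ft.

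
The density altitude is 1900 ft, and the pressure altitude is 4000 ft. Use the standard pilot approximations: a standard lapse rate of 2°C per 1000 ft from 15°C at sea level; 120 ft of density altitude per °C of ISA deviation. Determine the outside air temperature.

-10.5°C

Density altitude − pressure altitude = 1900 − 4000 = -2100 ft.
At 120 ft/°C that is an ISA deviation of -2100/120 = -17.5°C.
ISA temperature at 4000 ft = 15 − 2 × (4000/1000) = 7°C.
OAT = ISA + deviation = 7 + (-17.5) = -10.5°C.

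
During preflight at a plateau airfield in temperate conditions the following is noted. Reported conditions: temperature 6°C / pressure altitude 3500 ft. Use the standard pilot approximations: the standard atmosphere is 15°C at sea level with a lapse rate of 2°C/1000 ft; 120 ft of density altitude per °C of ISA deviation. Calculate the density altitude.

3260 ft

ISA temperature at 3500 ft = 15 − 2 × (3500/1000) = 8°C.
ISA deviation = 6 − 8 = -2°C.
Density altitude = 3500 + 120 × (-2) = 3500 + (-240) = 3260 ft.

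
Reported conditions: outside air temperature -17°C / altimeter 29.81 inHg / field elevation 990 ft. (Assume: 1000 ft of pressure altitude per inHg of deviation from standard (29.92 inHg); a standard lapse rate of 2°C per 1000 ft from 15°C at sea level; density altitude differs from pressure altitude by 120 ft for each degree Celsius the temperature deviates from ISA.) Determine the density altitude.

-2476 ft

Pressure altitude = 990 + (29.92 − 29.81) × 1000 = 990 + (+110) = 1100 ft.
ISA temperature at 1100 ft = 15 − 2 × (1100/1000) = 12.8°C.
ISA deviation = -17 − 12.8 = -29.8°C.
Density altitude = 1100 + 120 × (-29.8) = -2476 ft.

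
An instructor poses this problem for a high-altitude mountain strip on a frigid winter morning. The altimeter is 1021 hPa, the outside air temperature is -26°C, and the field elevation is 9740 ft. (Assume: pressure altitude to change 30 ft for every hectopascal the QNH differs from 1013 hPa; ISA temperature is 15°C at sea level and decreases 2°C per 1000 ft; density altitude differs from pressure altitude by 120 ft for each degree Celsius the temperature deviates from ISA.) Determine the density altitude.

Pressure altitude = 9740 + (1013 − 1021) × 30 = 9740 + (-240) = 9500 ft.
ISA temperature at 9500 ft = 15 − 2 × (9500/1000) = -4°C.
ISA deviation = -26 − (-4) = -22°C.
Density altitude = 9500 + 120 × (-22) = 6860 ft.

6860 ft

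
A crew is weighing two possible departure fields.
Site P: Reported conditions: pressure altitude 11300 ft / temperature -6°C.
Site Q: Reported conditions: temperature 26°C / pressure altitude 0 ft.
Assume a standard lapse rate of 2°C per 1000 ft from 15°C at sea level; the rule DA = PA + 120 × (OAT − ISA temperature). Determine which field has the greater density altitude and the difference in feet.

Site P by 10172 ft

Site P: ISA temp = -7.6°C, deviation +1.6°C, DA = 11300 + 120 × 1.6 = 11492 ft.
Site Q: ISA temp = 15°C, deviation +11°C, DA = 0 + 120 × 11 = 1320 ft.
Site P is higher by 11492 − 1320 = 10172 ft.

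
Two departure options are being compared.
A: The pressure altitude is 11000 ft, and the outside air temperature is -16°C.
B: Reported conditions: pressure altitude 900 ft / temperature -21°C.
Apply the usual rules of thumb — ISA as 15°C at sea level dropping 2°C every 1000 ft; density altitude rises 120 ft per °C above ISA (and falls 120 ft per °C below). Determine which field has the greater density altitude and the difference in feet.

A: ISA temp = -7°C, deviation -9°C, DA = 11000 + 120 × (-9) = 9920 ft.
B: ISA temp = 13.2°C, deviation -34.2°C, DA = 900 + 120 × (-34.2) = -3204 ft.
A is higher by 9920 − (-3204) = 13124 ft.

A by 13124 ft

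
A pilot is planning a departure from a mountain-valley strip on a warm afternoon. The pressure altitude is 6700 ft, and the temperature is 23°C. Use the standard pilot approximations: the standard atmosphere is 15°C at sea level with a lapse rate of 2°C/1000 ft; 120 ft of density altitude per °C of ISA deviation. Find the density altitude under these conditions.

ISA temperature at 6700 ft = 15 − 2 × (6700/1000) = 1.6°C.
ISA deviation = 23 − 1.6 = +21.4°C.
Density altitude = 6700 + 120 × (21.4) = 6700 + (+2568) = 9268 ft.

9268 ft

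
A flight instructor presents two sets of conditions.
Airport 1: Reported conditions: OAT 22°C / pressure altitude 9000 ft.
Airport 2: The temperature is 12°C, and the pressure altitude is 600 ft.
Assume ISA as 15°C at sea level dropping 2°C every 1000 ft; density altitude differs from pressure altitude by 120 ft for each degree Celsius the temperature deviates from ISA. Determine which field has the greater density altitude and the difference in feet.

Airport 1: ISA temp = -3°C, deviation +25°C, DA = 9000 + 120 × 25 = 12000 ft.
Airport 2: ISA temp = 13.8°C, deviation -1.8°C, DA = 600 + 120 × (-1.8) = 384 ft.
Airport 1 is higher by 12000 − 384 = 11616 ft.

Airport 1 by 11616 ft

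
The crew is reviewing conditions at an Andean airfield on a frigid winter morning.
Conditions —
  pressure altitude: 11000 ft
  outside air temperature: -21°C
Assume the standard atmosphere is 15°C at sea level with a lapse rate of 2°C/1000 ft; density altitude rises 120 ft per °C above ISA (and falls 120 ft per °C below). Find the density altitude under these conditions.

ISA temperature at 11000 ft = 15 − 2 × (11000/1000) = -7°C.
ISA deviation = -21 − (-7) = -14°C.
Density altitude = 11000 + 120 × (-14) = 11000 + (-1680) = 9320 ft.

9320 ft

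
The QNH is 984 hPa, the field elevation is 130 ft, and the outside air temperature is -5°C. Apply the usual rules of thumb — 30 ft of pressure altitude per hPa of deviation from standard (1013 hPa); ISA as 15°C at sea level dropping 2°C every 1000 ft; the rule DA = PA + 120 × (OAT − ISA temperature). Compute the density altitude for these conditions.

-1160 ft

Pressure altitude = 130 + (1013 − 984) × 30 = 130 + (+870) = 1000 ft.
ISA temperature at 1000 ft = 15 − 2 × (1000/1000) = 13°C.
ISA deviation = -5 − 13 = -18°C.
Density altitude = 1000 + 120 × (-18) = -1160 ft.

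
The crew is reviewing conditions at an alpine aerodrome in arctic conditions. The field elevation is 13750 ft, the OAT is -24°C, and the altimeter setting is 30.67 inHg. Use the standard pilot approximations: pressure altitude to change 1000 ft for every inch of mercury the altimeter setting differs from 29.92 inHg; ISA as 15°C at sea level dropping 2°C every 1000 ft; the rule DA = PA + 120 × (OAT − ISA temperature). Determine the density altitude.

11440 ft

Pressure altitude = 13750 + (29.92 − 30.67) × 1000 = 13750 + (-750) = 13000 ft.
ISA temperature at 13000 ft = 15 − 2 × (13000/1000) = -11°C.
ISA deviation = -24 − (-11) = -13°C.
Density altitude = 13000 + 120 × (-13) = 11440 ft.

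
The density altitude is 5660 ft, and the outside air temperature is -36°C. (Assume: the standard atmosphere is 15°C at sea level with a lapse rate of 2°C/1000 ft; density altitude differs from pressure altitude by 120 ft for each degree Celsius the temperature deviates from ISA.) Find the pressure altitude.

9500 ft

DA = PA + 120 × (OAT − (15 − 2·PA/1000)) = PA + 120·OAT − 1800 + 0.24·PA = 1.24·PA + 120·OAT − 1800.
So 1.24·PA = 5660 − 120 × (-36) + 1800 = 11780.
PA = 11780 / 1.24 = 9500 ft.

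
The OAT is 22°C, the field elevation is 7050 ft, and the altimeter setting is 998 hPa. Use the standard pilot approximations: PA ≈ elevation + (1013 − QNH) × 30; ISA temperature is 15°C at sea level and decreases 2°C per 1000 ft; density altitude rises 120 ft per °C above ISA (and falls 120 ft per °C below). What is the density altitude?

Pressure altitude = 7050 + (1013 − 998) × 30 = 7050 + (+450) = 7500 ft.
ISA temperature at 7500 ft = 15 − 2 × (7500/1000) = 0°C.
ISA deviation = 22 − 0 = +22°C.
Density altitude = 7500 + 120 × (22) = 10140 ft.

10140 ft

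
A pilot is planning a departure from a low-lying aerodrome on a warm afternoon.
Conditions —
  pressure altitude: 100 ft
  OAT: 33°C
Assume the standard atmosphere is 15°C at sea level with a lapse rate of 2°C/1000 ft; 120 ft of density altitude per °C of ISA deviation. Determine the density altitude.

2284 ft

ISA temperature at 100 ft = 15 − 2 × (100/1000) = 14.8°C.
ISA deviation = 33 − 14.8 = +18.2°C.
Density altitude = 100 + 120 × (18.2) = 100 + (+2184) = 2284 ft.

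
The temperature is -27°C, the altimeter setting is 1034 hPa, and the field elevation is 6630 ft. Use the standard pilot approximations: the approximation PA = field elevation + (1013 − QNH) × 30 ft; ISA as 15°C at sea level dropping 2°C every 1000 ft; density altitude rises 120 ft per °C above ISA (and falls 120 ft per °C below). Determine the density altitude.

2400 ft

Pressure altitude = 6630 + (1013 − 1034) × 30 = 6630 + (-630) = 6000 ft.
ISA temperature at 6000 ft = 15 − 2 × (6000/1000) = 3°C.
ISA deviation = -27 − 3 = -30°C.
Density altitude = 6000 + 120 × (-30) = 2400 ft.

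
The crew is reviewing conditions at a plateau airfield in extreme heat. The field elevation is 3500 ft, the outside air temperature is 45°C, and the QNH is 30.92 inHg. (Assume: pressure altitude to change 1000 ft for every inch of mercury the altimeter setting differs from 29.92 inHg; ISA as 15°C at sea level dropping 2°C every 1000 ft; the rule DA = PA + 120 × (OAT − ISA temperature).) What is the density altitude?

Pressure altitude = 3500 + (29.92 − 30.92) × 1000 = 3500 + (-1000) = 2500 ft.
ISA temperature at 2500 ft = 15 − 2 × (2500/1000) = 10°C.
ISA deviation = 45 − 10 = +35°C.
Density altitude = 2500 + 120 × (35) = 6700 ft.

6700 ft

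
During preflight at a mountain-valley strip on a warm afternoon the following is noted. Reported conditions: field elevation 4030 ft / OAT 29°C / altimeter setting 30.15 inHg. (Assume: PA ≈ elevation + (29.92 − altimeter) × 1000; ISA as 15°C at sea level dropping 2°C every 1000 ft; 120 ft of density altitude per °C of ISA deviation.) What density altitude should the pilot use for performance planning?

6392 ft

Pressure altitude = 4030 + (29.92 − 30.15) × 1000 = 4030 + (-230) = 3800 ft.
ISA temperature at 3800 ft = 15 − 2 × (3800/1000) = 7.4°C.
ISA deviation = 29 − 7.4 = +21.6°C.
Density altitude = 3800 + 120 × (21.6) = 6392 ft.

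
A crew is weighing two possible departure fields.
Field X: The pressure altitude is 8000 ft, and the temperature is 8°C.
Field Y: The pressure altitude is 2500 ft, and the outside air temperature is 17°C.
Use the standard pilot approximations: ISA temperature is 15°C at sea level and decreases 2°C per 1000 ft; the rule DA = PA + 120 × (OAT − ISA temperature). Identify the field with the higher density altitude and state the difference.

Field X: ISA temp = -1°C, deviation +9°C, DA = 8000 + 120 × 9 = 9080 ft.
Field Y: ISA temp = 10°C, deviation +7°C, DA = 2500 + 120 × 7 = 3340 ft.
Field X is higher by 9080 − 3340 = 5740 ft.

Field X by 5740 ft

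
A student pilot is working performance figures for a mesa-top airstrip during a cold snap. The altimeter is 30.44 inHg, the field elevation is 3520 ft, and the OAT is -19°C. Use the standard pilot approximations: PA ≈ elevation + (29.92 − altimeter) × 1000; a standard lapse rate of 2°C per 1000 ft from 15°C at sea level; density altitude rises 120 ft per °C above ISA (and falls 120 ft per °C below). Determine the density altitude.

-360 ft

Pressure altitude = 3520 + (29.92 − 30.44) × 1000 = 3520 + (-520) = 3000 ft.
ISA temperature at 3000 ft = 15 − 2 × (3000/1000) = 9°C.
ISA deviation = -19 − 9 = -28°C.
Density altitude = 3000 + 120 × (-28) = -360 ft.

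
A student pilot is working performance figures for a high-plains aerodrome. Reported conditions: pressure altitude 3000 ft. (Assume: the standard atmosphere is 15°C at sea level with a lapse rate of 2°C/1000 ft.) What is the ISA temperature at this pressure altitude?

ISA temperature = 15 − 2 × (3000/1000) = 15 − 6 = 9°C.

9°C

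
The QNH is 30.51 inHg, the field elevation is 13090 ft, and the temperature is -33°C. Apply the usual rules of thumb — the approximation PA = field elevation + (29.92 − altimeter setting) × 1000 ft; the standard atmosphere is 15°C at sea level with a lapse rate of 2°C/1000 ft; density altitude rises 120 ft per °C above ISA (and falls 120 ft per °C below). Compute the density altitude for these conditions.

9740 ft

Pressure altitude = 13090 + (29.92 − 30.51) × 1000 = 13090 + (-590) = 12500 ft.
ISA temperature at 12500 ft = 15 − 2 × (12500/1000) = -10°C.
ISA deviation = -33 − (-10) = -23°C.
Density altitude = 12500 + 120 × (-23) = 9740 ft.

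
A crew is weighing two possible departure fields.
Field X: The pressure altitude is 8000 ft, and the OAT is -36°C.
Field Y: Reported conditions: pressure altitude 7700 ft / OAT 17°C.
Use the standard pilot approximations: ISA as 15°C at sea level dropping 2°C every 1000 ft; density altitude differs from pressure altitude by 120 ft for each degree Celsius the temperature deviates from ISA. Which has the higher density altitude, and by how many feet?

Field Y by 5988 ft

Field X: ISA temp = -1°C, deviation -35°C, DA = 8000 + 120 × (-35) = 3800 ft.
Field Y: ISA temp = -0.4°C, deviation +17.4°C, DA = 7700 + 120 × 17.4 = 9788 ft.
Field Y is higher by 9788 − 3800 = 5988 ft.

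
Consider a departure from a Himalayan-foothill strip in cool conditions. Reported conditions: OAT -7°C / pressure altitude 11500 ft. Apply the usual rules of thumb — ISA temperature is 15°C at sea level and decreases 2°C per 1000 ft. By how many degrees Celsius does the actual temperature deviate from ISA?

ISA+1°C

ISA temperature at 11500 ft = 15 − 2 × (11500/1000) = -8°C.
Deviation = OAT − ISA = -7 − (-8) = +1°C.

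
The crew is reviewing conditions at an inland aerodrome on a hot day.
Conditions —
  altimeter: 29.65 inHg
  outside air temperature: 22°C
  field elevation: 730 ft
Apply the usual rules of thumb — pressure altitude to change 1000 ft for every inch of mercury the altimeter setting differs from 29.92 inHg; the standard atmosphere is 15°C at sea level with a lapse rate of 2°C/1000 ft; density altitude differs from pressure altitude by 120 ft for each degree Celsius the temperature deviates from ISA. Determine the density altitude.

Pressure altitude = 730 + (29.92 − 29.65) × 1000 = 730 + (+270) = 1000 ft.
ISA temperature at 1000 ft = 15 − 2 × (1000/1000) = 13°C.
ISA deviation = 22 − 13 = +9°C.
Density altitude = 1000 + 120 × (9) = 2080 ft.

2080 ft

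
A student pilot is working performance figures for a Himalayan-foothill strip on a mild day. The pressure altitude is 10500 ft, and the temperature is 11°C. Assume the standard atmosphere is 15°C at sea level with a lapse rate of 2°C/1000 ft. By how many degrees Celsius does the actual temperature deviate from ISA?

ISA+17°C

ISA temperature at 10500 ft = 15 − 2 × (10500/1000) = -6°C.
Deviation = OAT − ISA = 11 − (-6) = +17°C.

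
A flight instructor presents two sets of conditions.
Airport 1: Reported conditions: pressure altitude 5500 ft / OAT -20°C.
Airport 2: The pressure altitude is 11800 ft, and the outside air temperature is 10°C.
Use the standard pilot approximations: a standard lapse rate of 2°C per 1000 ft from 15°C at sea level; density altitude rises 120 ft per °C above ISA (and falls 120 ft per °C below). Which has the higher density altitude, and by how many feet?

Airport 2 by 11412 ft

Airport 1: ISA temp = 4°C, deviation -24°C, DA = 5500 + 120 × (-24) = 2620 ft.
Airport 2: ISA temp = -8.6°C, deviation +18.6°C, DA = 11800 + 120 × 18.6 = 14032 ft.
Airport 2 is higher by 14032 − 2620 = 11412 ft.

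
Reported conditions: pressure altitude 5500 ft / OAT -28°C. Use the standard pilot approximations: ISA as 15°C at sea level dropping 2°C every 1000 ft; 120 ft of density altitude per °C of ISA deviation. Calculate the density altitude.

1660 ft

ISA temperature at 5500 ft = 15 − 2 × (5500/1000) = 4°C.
ISA deviation = -28 − 4 = -32°C.
Density altitude = 5500 + 120 × (-32) = 5500 + (-3840) = 1660 ft.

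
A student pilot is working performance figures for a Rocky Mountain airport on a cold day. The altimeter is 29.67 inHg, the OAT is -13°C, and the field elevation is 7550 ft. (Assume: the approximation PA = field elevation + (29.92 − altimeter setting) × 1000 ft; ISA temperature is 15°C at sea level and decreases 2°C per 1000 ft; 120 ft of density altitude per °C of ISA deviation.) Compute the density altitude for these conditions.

Pressure altitude = 7550 + (29.92 − 29.67) × 1000 = 7550 + (+250) = 7800 ft.
ISA temperature at 7800 ft = 15 − 2 × (7800/1000) = -0.6°C.
ISA deviation = -13 − (-0.6) = -12.4°C.
Density altitude = 7800 + 120 × (-12.4) = 6312 ft.

6312 ft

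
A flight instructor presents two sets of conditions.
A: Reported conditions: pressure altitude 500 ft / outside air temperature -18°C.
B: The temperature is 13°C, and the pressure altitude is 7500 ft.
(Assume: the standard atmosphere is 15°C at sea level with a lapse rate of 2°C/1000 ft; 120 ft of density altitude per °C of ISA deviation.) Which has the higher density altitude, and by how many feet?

A: ISA temp = 14°C, deviation -32°C, DA = 500 + 120 × (-32) = -3340 ft.
B: ISA temp = 0°C, deviation +13°C, DA = 7500 + 120 × 13 = 9060 ft.
B is higher by 9060 − (-3340) = 12400 ft.

B by 12400 ft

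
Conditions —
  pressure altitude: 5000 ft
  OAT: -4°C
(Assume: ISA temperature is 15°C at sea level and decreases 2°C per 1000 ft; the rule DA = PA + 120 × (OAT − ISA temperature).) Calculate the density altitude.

ISA temperature at 5000 ft = 15 − 2 × (5000/1000) = 5°C.
ISA deviation = -4 − 5 = -9°C.
Density altitude = 5000 + 120 × (-9) = 5000 + (-1080) = 3920 ft.

3920 ft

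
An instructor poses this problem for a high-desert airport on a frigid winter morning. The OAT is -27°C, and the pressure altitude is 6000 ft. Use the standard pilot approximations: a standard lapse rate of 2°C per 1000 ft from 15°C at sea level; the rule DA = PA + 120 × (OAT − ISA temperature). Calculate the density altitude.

2400 ft

ISA temperature at 6000 ft = 15 − 2 × (6000/1000) = 3°C.
ISA deviation = -27 − 3 = -30°C.
Density altitude = 6000 + 120 × (-30) = 6000 + (-3600) = 2400 ft.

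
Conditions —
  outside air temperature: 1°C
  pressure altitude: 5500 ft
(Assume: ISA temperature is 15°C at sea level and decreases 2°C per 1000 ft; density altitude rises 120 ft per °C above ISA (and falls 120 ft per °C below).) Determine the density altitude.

ISA temperature at 5500 ft = 15 − 2 × (5500/1000) = 4°C.
ISA deviation = 1 − 4 = -3°C.
Density altitude = 5500 + 120 × (-3) = 5500 + (-360) = 5140 ft.

5140 ft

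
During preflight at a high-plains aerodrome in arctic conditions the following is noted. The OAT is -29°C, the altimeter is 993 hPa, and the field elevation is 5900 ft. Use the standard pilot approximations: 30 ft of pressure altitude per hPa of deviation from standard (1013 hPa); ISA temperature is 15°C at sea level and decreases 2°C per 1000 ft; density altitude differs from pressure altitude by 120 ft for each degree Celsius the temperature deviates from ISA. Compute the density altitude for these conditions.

Pressure altitude = 5900 + (1013 − 993) × 30 = 5900 + (+600) = 6500 ft.
ISA temperature at 6500 ft = 15 − 2 × (6500/1000) = 2°C.
ISA deviation = -29 − 2 = -31°C.
Density altitude = 6500 + 120 × (-31) = 2780 ft.

2780 ft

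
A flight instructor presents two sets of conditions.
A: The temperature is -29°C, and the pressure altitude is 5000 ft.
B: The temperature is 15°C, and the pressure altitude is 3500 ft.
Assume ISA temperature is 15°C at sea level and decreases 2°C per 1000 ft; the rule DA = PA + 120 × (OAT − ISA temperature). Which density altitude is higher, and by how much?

A: ISA temp = 5°C, deviation -34°C, DA = 5000 + 120 × (-34) = 920 ft.
B: ISA temp = 8°C, deviation +7°C, DA = 3500 + 120 × 7 = 4340 ft.
B is higher by 4340 − 920 = 3420 ft.

B by 3420 ft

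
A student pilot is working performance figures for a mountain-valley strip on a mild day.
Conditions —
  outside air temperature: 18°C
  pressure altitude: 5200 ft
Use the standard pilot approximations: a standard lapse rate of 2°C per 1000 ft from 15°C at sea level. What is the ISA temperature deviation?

ISA temperature at 5200 ft = 15 − 2 × (5200/1000) = 4.6°C.
Deviation = OAT − ISA = 18 − 4.6 = +13.4°C.

ISA+13.4°C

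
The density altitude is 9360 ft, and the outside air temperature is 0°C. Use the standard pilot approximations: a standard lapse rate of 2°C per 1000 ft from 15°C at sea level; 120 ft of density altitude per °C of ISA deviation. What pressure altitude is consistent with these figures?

DA = PA + 120 × (OAT − (15 − 2·PA/1000)) = PA + 120·OAT − 1800 + 0.24·PA = 1.24·PA + 120·OAT − 1800.
So 1.24·PA = 9360 − 120 × 0 + 1800 = 11160.
PA = 11160 / 1.24 = 9000 ft.

9000 ft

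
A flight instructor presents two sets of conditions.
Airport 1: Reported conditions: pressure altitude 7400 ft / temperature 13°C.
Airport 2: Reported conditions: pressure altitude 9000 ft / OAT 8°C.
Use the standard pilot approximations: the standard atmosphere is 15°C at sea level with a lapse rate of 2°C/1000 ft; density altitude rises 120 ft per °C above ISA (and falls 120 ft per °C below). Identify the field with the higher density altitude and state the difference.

Airport 2 by 1384 ft

Airport 1: ISA temp = 0.2°C, deviation +12.8°C, DA = 7400 + 120 × 12.8 = 8936 ft.
Airport 2: ISA temp = -3°C, deviation +11°C, DA = 9000 + 120 × 11 = 10320 ft.
Airport 2 is higher by 10320 − 8936 = 1384 ft.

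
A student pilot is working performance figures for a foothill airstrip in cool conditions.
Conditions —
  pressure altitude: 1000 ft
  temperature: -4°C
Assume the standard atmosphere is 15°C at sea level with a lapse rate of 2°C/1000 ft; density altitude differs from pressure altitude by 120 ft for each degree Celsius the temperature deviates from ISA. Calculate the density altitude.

-1040 ft

ISA temperature at 1000 ft = 15 − 2 × (1000/1000) = 13°C.
ISA deviation = -4 − 13 = -17°C.
Density altitude = 1000 + 120 × (-17) = 1000 + (-2040) = -1040 ft.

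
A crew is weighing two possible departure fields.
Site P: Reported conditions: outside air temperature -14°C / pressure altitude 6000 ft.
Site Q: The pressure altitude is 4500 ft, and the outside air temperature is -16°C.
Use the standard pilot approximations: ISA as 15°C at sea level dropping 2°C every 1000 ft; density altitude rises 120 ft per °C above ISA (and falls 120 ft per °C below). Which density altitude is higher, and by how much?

Site P by 2100 ft

Site P: ISA temp = 3°C, deviation -17°C, DA = 6000 + 120 × (-17) = 3960 ft.
Site Q: ISA temp = 6°C, deviation -22°C, DA = 4500 + 120 × (-22) = 1860 ft.
Site P is higher by 3960 − 1860 = 2100 ft.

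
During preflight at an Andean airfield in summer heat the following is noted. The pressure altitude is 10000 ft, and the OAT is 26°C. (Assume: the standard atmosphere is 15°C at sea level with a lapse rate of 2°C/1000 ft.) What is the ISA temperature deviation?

ISA+31°C

ISA temperature at 10000 ft = 15 − 2 × (10000/1000) = -5°C.
Deviation = OAT − ISA = 26 − (-5) = +31°C.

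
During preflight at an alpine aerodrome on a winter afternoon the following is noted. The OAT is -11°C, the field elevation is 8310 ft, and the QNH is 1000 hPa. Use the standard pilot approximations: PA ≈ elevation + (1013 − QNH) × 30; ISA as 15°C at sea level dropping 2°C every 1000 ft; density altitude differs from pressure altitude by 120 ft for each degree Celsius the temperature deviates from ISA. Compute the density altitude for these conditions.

7668 ft

Pressure altitude = 8310 + (1013 − 1000) × 30 = 8310 + (+390) = 8700 ft.
ISA temperature at 8700 ft = 15 − 2 × (8700/1000) = -2.4°C.
ISA deviation = -11 − (-2.4) = -8.6°C.
Density altitude = 8700 + 120 × (-8.6) = 7668 ft.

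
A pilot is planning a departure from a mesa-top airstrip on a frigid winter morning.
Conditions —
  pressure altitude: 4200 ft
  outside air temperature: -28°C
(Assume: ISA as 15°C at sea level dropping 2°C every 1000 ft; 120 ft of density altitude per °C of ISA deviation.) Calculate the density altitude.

ISA temperature at 4200 ft = 15 − 2 × (4200/1000) = 6.6°C.
ISA deviation = -28 − 6.6 = -34.6°C.
Density altitude = 4200 + 120 × (-34.6) = 4200 + (-4152) = 48 ft.

48 ft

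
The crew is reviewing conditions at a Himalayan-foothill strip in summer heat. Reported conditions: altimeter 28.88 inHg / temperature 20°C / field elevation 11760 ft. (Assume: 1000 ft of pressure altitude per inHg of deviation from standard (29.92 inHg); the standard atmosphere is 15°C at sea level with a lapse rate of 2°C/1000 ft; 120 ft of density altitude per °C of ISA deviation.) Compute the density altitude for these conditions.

Pressure altitude = 11760 + (29.92 − 28.88) × 1000 = 11760 + (+1040) = 12800 ft.
ISA temperature at 12800 ft = 15 − 2 × (12800/1000) = -10.6°C.
ISA deviation = 20 − (-10.6) = +30.6°C.
Density altitude = 12800 + 120 × (30.6) = 16472 ft.

16472 ft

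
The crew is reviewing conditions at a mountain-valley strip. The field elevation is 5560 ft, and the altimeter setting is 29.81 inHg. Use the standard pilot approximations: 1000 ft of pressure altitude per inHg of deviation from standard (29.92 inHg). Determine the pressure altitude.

5670 ft

Pressure correction = (29.92 − 29.81) × 1000 = +110 ft.
Pressure altitude = 5560 + (+110) = 5670 ft.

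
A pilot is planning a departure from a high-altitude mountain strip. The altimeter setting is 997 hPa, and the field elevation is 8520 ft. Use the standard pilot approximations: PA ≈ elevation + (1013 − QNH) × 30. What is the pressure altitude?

9000 ft

Pressure correction = (1013 − 997) × 30 = +480 ft.
Pressure altitude = 8520 + (+480) = 9000 ft.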